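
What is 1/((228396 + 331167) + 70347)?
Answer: 1/629910 ≈ 1.5875e-6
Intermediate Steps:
1/((228396 + 331167) + 70347) = 1/(559563 + 70347) = 1/629910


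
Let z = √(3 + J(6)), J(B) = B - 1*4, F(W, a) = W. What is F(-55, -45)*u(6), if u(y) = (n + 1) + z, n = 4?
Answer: -275 - 55*√5 ≈ -397.98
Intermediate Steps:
J(B) = -4 + B (J(B) = B - 4 = -4 + B)
z = √5 (z = √(3 + (-4 + 6)) = √(3 + 2) = √5 ≈ 2.2361)
u(y) = 5 + √5 (u(y) = (4 + 1) + √5 = 5 + √5)
F(-55, -45)*u(6) = -55*(5 + √5) = -275 - 55*√5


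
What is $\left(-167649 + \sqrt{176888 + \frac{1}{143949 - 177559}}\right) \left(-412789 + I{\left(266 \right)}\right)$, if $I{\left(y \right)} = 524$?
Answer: $69115814985 - \frac{82453 \sqrt{199818362871190}}{6722} \approx 6.8942 \cdot 10^{10}$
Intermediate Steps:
$\left(-167649 + \sqrt{176888 + \frac{1}{143949 - 177559}}\right) \left(-412789 + I{\left(266 \right)}\right) = \left(-167649 + \sqrt{176888 + \frac{1}{143949 - 177559}}\right) \left(-412789 + 524\right) = \left(-167649 + \sqrt{176888 + \frac{1}{-33610}}\right) \left(-412265\right) = \left(-167649 + \sqrt{176888 - \frac{1}{33610}}\right) \left(-412265\right) = \left(-167649 + \sqrt{\frac{5945205679}{33610}}\right) \left(-412265\right) = \left(-167649 + \frac{\sqrt{199818362871190}}{33610}\right) \left(-412265\right) = 69115814985 - \frac{82453 \sqrt{199818362871190}}{6722}$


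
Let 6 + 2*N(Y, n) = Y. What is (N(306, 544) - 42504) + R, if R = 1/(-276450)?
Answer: -11708763301/276450 ≈ -42354.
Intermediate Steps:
N(Y, n) = -3 + Y/2
R = -1/276450 ≈ -3.6173e-6
(N(306, 544) - 42504) + R = ((-3 + (1/2)*306) - 42504) - 1/276450 = ((-3 + 153) - 42504) - 1/276450 = (150 - 42504) - 1/276450 = -42354 - 1/276450 = -11708763301/276450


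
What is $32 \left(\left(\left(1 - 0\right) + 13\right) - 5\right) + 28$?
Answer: $316$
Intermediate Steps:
$32 \left(\left(\left(1 - 0\right) + 13\right) - 5\right) + 28 = 32 \left(\left(\left(1 + 0\right) + 13\right) - 5\right) + 28 = 32 \left(\left(1 + 13\right) - 5\right) + 28 = 32 \left(14 - 5\right) + 28 = 32 \cdot 9 + 28 = 288 + 28 = 316$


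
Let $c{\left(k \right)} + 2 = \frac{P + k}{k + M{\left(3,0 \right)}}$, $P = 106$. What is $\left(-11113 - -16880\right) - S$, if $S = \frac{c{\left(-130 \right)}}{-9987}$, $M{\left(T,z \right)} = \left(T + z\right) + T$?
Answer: $\frac{1785445843}{309597} \approx 5767.0$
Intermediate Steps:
$M{\left(T,z \right)} = z + 2 T$
$c{\left(k \right)} = -2 + \frac{106 + k}{6 + k}$ ($c{\left(k \right)} = -2 + \frac{106 + k}{k + \left(0 + 2 \cdot 3\right)} = -2 + \frac{106 + k}{k + \left(0 + 6\right)} = -2 + \frac{106 + k}{k + 6} = -2 + \frac{106 + k}{6 + k}$)
$S = \frac{56}{309597}$ ($S = \frac{\frac{1}{6 - 130} \left(94 - -130\right)}{-9987} = \frac{94 + 130}{-124} \left(- \frac{1}{9987}\right) = \left(- \frac{1}{124}\right) 224 \left(- \frac{1}{9987}\right) = \left(- \frac{56}{31}\right) \left(- \frac{1}{9987}\right) = \frac{56}{309597} \approx 0.00018088$)
$\left(-11113 - -16880\right) - S = \left(-11113 - -16880\right) - \frac{56}{309597} = \left(-11113 + 16880\right) - \frac{56}{309597} = 5767 - \frac{56}{309597} = \frac{1785445843}{309597}$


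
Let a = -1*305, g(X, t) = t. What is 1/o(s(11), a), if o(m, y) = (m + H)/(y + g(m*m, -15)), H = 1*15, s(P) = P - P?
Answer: -64/3 ≈ -21.333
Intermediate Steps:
s(P) = 0
H = 15
a = -305
o(m, y) = (15 + m)/(-15 + y) (o(m, y) = (m + 15)/(y - 15) = (15 + m)/(-15 + y))
1/o(s(11), a) = 1/((15 + 0)/(-15 - 305)) = 1/(15/(-320)) = 1/(-1/320*15) = 1/(-3/64) = -64/3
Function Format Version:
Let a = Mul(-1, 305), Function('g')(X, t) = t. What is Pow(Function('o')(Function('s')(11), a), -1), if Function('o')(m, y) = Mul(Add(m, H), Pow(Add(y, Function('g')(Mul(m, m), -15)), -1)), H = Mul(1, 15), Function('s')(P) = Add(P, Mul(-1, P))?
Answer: Rational(-64, 3) ≈ -21.333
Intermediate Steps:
Function('s')(P) = 0
H = 15
a = -305
Function('o')(m, y) = Mul(Pow(Add(-15, y), -1), Add(15, m)) (Function('o')(m, y) = Mul(Add(m, 15), Pow(Add(y, -15), -1)) = Mul(Add(15, m), Pow(Add(-15, y), -1)) = Mul(Pow(Add(-15, y), -1), Add(15, m)))
Pow(Function('o')(Function('s')(11), a), -1) = Pow(Mul(Pow(Add(-15, -305), -1), Add(15, 0)), -1) = Pow(Mul(Pow(-320, -1), 15), -1) = Pow(Mul(Rational(-1, 320), 15), -1) = Pow(Rational(-3, 64), -1) = Rational(-64, 3)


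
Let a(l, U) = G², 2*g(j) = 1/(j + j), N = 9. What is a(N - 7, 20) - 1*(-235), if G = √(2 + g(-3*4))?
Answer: 11375/48 ≈ 236.98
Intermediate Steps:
g(j) = 1/(4*j) (g(j) = 1/(2*(j + j)) = 1/(2*((2*j))) = (1/(2*j))/2 = 1/(4*j))
G = √285/12 (G = √(2 + 1/(4*((-3*4)))) = √(2 + (¼)/(-12)) = √(2 + (¼)*(-1/12)) = √(2 - 1/48) = √(95/48) = √285/12 ≈ 1.4068)
a(l, U) = 95/48 (a(l, U) = (√285/12)² = 95/48)
a(N - 7, 20) - 1*(-235) = 95/48 - 1*(-235) = 95/48 + 235 = 11375/48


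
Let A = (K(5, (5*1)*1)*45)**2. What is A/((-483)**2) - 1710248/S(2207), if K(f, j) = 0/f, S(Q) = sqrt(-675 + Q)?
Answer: -855124*sqrt(383)/383 ≈ -43695.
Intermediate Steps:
K(f, j) = 0
A = 0 (A = (0*45)**2 = 0**2 = 0)
A/((-483)**2) - 1710248/S(2207) = 0/((-483)**2) - 1710248/sqrt(-675 + 2207) = 0/233289 - 1710248*sqrt(383)/766 = 0*(1/233289) - 1710248*sqrt(383)/766 = 0 - 855124*sqrt(383)/383 = -855124*sqrt(383)/383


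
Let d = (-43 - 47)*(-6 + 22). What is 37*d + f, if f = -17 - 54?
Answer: -53351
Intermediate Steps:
d = -1440 (d = -90*16 = -1440)
f = -71
37*d + f = 37*(-1440) - 71 = -53280 - 71 = -53351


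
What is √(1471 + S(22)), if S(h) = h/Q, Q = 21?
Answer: √649173/21 ≈ 38.367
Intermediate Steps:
S(h) = h/21
√(1471 + S(22)) = √(1471 + (1/21)*22) = √(1471 + 22/21) = √(30913/21) = √649173/21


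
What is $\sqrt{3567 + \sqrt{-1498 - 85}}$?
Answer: $\sqrt{3567 + i \sqrt{1583}} \approx 59.725 + 0.3331 i$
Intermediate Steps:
$\sqrt{3567 + \sqrt{-1498 - 85}} = \sqrt{3567 + \sqrt{-1583}} = \sqrt{3567 + i \sqrt{1583}}$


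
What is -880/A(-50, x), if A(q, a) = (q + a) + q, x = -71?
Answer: 880/171 ≈ 5.1462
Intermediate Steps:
A(q, a) = a + 2*q (A(q, a) = (a + q) + q = a + 2*q)
-880/A(-50, x) = -880/(-71 + 2*(-50)) = -880/(-71 - 100) = -880/(-171) = -880*(-1/171) = 880/171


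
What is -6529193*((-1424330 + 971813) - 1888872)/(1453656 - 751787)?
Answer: 15287380669077/701869 ≈ 2.1781e+7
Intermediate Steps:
-6529193*((-1424330 + 971813) - 1888872)/(1453656 - 751787) = -6529193/(701869/(-452517 - 1888872)) = -6529193/(701869/(-2341389)) = -6529193/(701869*(-1/2341389)) = -6529193/(-701869/2341389) = -6529193*(-2341389/701869) = 15287380669077/701869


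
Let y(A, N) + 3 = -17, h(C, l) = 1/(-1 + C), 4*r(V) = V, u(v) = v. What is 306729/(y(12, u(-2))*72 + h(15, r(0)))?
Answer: -4294206/20159 ≈ -213.02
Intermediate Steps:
r(V) = V/4
y(A, N) = -20 (y(A, N) = -3 - 17 = -20)
306729/(y(12, u(-2))*72 + h(15, r(0))) = 306729/(-20*72 + 1/(-1 + 15)) = 306729/(-1440 + 1/14) = 306729/(-20159/14) = 306729*(-14/20159) = -4294206/20159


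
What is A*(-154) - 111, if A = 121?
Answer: -18745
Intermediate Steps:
A*(-154) - 111 = 121*(-154) - 111 = -18634 - 111 = -18745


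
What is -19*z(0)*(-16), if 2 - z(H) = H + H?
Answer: 608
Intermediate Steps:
z(H) = 2 - 2*H (z(H) = 2 - (H + H) = 2 - 2*H)
-19*z(0)*(-16) = -19*(2 - 2*0)*(-16) = -19*(2 + 0)*(-16) = -19*2*(-16) = -38*(-16) = 608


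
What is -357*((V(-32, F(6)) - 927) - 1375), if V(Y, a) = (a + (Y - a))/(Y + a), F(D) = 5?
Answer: 7392518/9 ≈ 8.2139e+5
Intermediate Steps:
V(Y, a) = Y/(Y + a)
-357*((V(-32, F(6)) - 927) - 1375) = -357*((-32/(-32 + 5) - 927) - 1375) = -357*((-32/(-27) - 927) - 1375) = -357*((-32*(-1/27) - 927) - 1375) = -357*((32/27 - 927) - 1375) = -357*(-24997/27 - 1375) = -357*(-62122/27) = 7392518/9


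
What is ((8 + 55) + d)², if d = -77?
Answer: 196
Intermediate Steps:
((8 + 55) + d)² = ((8 + 55) - 77)² = (63 - 77)² = (-14)² = 196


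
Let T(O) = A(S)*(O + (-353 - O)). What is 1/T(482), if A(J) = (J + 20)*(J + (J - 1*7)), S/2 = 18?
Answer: -1/1284920 ≈ -7.7826e-7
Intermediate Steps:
S = 36 (S = 2*18 = 36)
A(J) = (-7 + 2*J)*(20 + J) (A(J) = (20 + J)*(J + (J - 7)) = (20 + J)*(J + (-7 + J)) = (20 + J)*(-7 + 2*J) = (-7 + 2*J)*(20 + J))
T(O) = -1284920 (T(O) = (-140 + 2*36² + 33*36)*(O + (-353 - O)) = (-140 + 2*1296 + 1188)*(-353) = (-140 + 2592 + 1188)*(-353) = 3640*(-353) = -1284920)
1/T(482) = 1/(-1284920) = -1/1284920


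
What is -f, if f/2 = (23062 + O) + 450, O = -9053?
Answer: -28918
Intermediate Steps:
f = 28918 (f = 2*((23062 - 9053) + 450) = 2*(14009 + 450) = 2*14459 = 28918)
-f = -1*28918 = -28918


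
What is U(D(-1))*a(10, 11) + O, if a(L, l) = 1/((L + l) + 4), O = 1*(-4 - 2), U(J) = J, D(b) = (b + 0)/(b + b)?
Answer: -299/50 ≈ -5.9800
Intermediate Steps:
D(b) = ½ (D(b) = b/((2*b)) = b*(1/(2*b)) = ½)
O = -6 (O = 1*(-6) = -6)
a(L, l) = 1/(4 + L + l)
U(D(-1))*a(10, 11) + O = 1/(2*(4 + 10 + 11)) - 6 = (½)/25 - 6 = (½)*(1/25) - 6 = 1/50 - 6 = -299/50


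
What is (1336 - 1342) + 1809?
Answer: 1803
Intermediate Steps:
(1336 - 1342) + 1809 = -6 + 1809 = 1803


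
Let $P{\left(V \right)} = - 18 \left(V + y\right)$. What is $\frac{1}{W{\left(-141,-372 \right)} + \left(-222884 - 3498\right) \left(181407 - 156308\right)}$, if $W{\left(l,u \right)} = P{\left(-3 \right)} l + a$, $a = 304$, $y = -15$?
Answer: $- \frac{1}{5682007198} \approx -1.7599 \cdot 10^{-10}$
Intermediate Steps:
$P{\left(V \right)} = 270 - 18 V$ ($P{\left(V \right)} = - 18 \left(V - 15\right) = - 18 \left(-15 + V\right) = 270 - 18 V$)
$W{\left(l,u \right)} = 304 + 324 l$ ($W{\left(l,u \right)} = \left(270 - -54\right) l + 304 = \left(270 + 54\right) l + 304 = 324 l + 304 = 304 + 324 l$)
$\frac{1}{W{\left(-141,-372 \right)} + \left(-222884 - 3498\right) \left(181407 - 156308\right)} = \frac{1}{\left(304 + 324 \left(-141\right)\right) + \left(-222884 - 3498\right) \left(181407 - 156308\right)} = \frac{1}{\left(304 - 45684\right) - 5681961818} = \frac{1}{-45380 - 5681961818} = \frac{1}{-5682007198} = - \frac{1}{5682007198}$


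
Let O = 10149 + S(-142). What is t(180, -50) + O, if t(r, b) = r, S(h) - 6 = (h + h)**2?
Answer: 90991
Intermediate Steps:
S(h) = 6 + 4*h**2 (S(h) = 6 + (h + h)**2 = 6 + (2*h)**2 = 6 + 4*h**2)
O = 90811 (O = 10149 + (6 + 4*(-142)**2) = 10149 + (6 + 4*20164) = 10149 + (6 + 80656) = 10149 + 80662 = 90811)
t(180, -50) + O = 180 + 90811 = 90991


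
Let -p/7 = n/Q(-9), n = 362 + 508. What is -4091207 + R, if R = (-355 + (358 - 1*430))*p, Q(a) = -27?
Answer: -37687673/9 ≈ -4.1875e+6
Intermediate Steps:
n = 870
p = 2030/9 (p = -6090/(-27) = -6090*(-1)/27 = -7*(-290/9) = 2030/9 ≈ 225.56)
R = -866810/9 (R = (-355 + (358 - 1*430))*(2030/9) = (-355 + (358 - 430))*(2030/9) = (-355 - 72)*(2030/9) = -427*2030/9 = -866810/9 ≈ -96312.)
-4091207 + R = -4091207 - 866810/9 = -37687673/9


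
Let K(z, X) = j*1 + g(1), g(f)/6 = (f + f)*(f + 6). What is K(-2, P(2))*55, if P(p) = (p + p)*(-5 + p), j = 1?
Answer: 4675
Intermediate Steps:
g(f) = 12*f*(6 + f) (g(f) = 6*((f + f)*(f + 6)) = 6*((2*f)*(6 + f)) = 6*(2*f*(6 + f)) = 12*f*(6 + f))
P(p) = 2*p*(-5 + p) (P(p) = (2*p)*(-5 + p) = 2*p*(-5 + p))
K(z, X) = 85 (K(z, X) = 1*1 + 12*1*(6 + 1) = 1 + 12*1*7 = 1 + 84 = 85)
K(-2, P(2))*55 = 85*55 = 4675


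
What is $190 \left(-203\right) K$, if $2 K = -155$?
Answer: $2989175$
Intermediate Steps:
$K = - \frac{155}{2}$ ($K = \frac{1}{2} \left(-155\right) = - \frac{155}{2} \approx -77.5$)
$190 \left(-203\right) K = 190 \left(-203\right) \left(- \frac{155}{2}\right) = \left(-38570\right) \left(- \frac{155}{2}\right) = 2989175$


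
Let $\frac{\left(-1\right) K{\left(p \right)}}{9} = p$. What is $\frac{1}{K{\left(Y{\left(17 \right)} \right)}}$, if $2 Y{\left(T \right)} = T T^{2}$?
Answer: $- \frac{2}{44217} \approx -4.5231 \cdot 10^{-5}$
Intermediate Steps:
$Y{\left(T \right)} = \frac{T^{3}}{2}$ ($Y{\left(T \right)} = \frac{T T^{2}}{2} = \frac{T^{3}}{2}$)
$K{\left(p \right)} = - 9 p$
$\frac{1}{K{\left(Y{\left(17 \right)} \right)}} = \frac{1}{\left(-9\right) \frac{17^{3}}{2}} = \frac{1}{\left(-9\right) \frac{1}{2} \cdot 4913} = \frac{1}{\left(-9\right) \frac{4913}{2}} = \frac{1}{- \frac{44217}{2}} = - \frac{2}{44217}$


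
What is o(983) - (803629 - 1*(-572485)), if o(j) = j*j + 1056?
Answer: -408769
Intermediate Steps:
o(j) = 1056 + j² (o(j) = j² + 1056 = 1056 + j²)
o(983) - (803629 - 1*(-572485)) = (1056 + 983²) - (803629 - 1*(-572485)) = (1056 + 966289) - (803629 + 572485) = 967345 - 1*1376114 = 967345 - 1376114 = -408769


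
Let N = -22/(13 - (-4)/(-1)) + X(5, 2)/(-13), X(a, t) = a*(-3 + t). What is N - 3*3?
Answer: -1294/117 ≈ -11.060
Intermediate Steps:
N = -241/117 (N = -22/(13 - (-4)/(-1)) + (5*(-3 + 2))/(-13) = -22/(13 - (-4)*(-1)) + (5*(-1))*(-1/13) = -22/(13 - 1*4) - 5*(-1/13) = -22/(13 - 4) + 5/13 = -22/9 + 5/13 = -241/117 ≈ -2.0598)
N - 3*3 = -241/117 - 3*3 = -241/117 - 9 = -1294/117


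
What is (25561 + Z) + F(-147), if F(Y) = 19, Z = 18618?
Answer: 44198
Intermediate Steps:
(25561 + Z) + F(-147) = (25561 + 18618) + 19 = 44179 + 19 = 44198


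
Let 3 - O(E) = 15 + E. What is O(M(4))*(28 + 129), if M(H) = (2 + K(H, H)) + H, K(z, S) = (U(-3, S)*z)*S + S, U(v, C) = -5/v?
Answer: -22922/3 ≈ -7640.7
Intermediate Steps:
K(z, S) = S + 5*S*z/3 (K(z, S) = ((-5/(-3))*z)*S + S = ((-5*(-⅓))*z)*S + S = (5*z/3)*S + S = 5*S*z/3 + S = S + 5*S*z/3)
M(H) = 2 + H + H*(3 + 5*H)/3 (M(H) = (2 + H*(3 + 5*H)/3) + H = 2 + H + H*(3 + 5*H)/3)
O(E) = -12 - E (O(E) = 3 - (15 + E) = 3 + (-15 - E) = -12 - E)
O(M(4))*(28 + 129) = (-12 - (2 + 2*4 + (5/3)*4²))*(28 + 129) = (-12 - (2 + 8 + (5/3)*16))*157 = (-12 - (2 + 8 + 80/3))*157 = (-12 - 1*110/3)*157 = (-12 - 110/3)*157 = -146/3*157 = -22922/3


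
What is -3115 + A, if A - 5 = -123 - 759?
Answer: -3992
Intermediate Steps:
A = -877 (A = 5 + (-123 - 759) = 5 - 882 = -877)
-3115 + A = -3115 - 877 = -3992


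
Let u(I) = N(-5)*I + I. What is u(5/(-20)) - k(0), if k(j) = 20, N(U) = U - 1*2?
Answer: -37/2 ≈ -18.500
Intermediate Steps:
N(U) = -2 + U (N(U) = U - 2 = -2 + U)
u(I) = -6*I (u(I) = (-2 - 5)*I + I = -7*I + I = -6*I)
u(5/(-20)) - k(0) = -30/(-20) - 1*20 = -30*(-1)/20 - 20 = -6*(-¼) - 20 = 3/2 - 20 = -37/2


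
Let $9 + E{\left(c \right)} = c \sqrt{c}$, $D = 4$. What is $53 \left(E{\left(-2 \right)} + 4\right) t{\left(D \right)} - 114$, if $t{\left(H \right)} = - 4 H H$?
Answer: $16846 + 6784 i \sqrt{2} \approx 16846.0 + 9594.0 i$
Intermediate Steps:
$t{\left(H \right)} = - 4 H^{2}$
$E{\left(c \right)} = -9 + c^{\frac{3}{2}}$ ($E{\left(c \right)} = -9 + c \sqrt{c} = -9 + c^{\frac{3}{2}}$)
$53 \left(E{\left(-2 \right)} + 4\right) t{\left(D \right)} - 114 = 53 \left(\left(-9 + \left(-2\right)^{\frac{3}{2}}\right) + 4\right) \left(- 4 \cdot 4^{2}\right) - 114 = 53 \left(\left(-9 - 2 i \sqrt{2}\right) + 4\right) \left(\left(-4\right) 16\right) - 114 = 53 \left(-5 - 2 i \sqrt{2}\right) \left(-64\right) - 114 = 53 \left(320 + 128 i \sqrt{2}\right) - 114 = \left(16960 + 6784 i \sqrt{2}\right) - 114 = 16846 + 6784 i \sqrt{2}$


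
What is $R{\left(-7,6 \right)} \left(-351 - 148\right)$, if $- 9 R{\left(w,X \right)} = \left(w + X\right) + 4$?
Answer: $\frac{499}{3} \approx 166.33$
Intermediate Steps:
$R{\left(w,X \right)} = - \frac{4}{9} - \frac{X}{9} - \frac{w}{9}$ ($R{\left(w,X \right)} = - \frac{\left(w + X\right) + 4}{9} = - \frac{\left(X + w\right) + 4}{9} = - \frac{4 + X + w}{9} = - \frac{4}{9} - \frac{X}{9} - \frac{w}{9}$)
$R{\left(-7,6 \right)} \left(-351 - 148\right) = \left(- \frac{4}{9} - \frac{2}{3} - - \frac{7}{9}\right) \left(-351 - 148\right) = \left(- \frac{4}{9} - \frac{2}{3} + \frac{7}{9}\right) \left(-499\right) = \left(- \frac{1}{3}\right) \left(-499\right) = \frac{499}{3}$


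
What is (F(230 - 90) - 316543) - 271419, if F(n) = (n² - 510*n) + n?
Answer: -639622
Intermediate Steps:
F(n) = n² - 509*n
(F(230 - 90) - 316543) - 271419 = ((230 - 90)*(-509 + (230 - 90)) - 316543) - 271419 = (140*(-509 + 140) - 316543) - 271419 = (140*(-369) - 316543) - 271419 = (-51660 - 316543) - 271419 = -368203 - 271419 = -639622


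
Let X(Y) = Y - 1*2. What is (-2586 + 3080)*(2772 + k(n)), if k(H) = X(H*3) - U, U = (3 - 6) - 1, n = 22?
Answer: 1402960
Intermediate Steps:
X(Y) = -2 + Y (X(Y) = Y - 2 = -2 + Y)
U = -4 (U = -3 - 1 = -4)
k(H) = 2 + 3*H (k(H) = (-2 + H*3) - 1*(-4) = (-2 + 3*H) + 4 = 2 + 3*H)
(-2586 + 3080)*(2772 + k(n)) = (-2586 + 3080)*(2772 + (2 + 3*22)) = 494*(2772 + (2 + 66)) = 494*(2772 + 68) = 494*2840 = 1402960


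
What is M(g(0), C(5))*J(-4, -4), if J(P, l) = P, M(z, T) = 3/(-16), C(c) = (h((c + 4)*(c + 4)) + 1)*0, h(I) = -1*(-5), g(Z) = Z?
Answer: ¾ ≈ 0.75000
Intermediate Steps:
h(I) = 5
C(c) = 0 (C(c) = (5 + 1)*0 = 6*0 = 0)
M(z, T) = -3/16 (M(z, T) = 3*(-1/16) = -3/16)
M(g(0), C(5))*J(-4, -4) = -3/16*(-4) = ¾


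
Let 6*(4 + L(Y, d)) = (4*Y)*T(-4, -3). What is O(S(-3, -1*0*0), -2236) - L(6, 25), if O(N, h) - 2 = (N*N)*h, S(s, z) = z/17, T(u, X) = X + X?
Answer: 30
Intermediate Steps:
T(u, X) = 2*X
S(s, z) = z/17 (S(s, z) = z*(1/17) = z/17)
L(Y, d) = -4 - 4*Y (L(Y, d) = -4 + ((4*Y)*(2*(-3)))/6 = -4 + ((4*Y)*(-6))/6 = -4 + (-24*Y)/6 = -4 - 4*Y)
O(N, h) = 2 + h*N² (O(N, h) = 2 + (N*N)*h = 2 + N²*h = 2 + h*N²)
O(S(-3, -1*0*0), -2236) - L(6, 25) = (2 - 2236*((-1*0*0)/17)²) - (-4 - 4*6) = (2 - 2236*((0*0)/17)²) - (-4 - 24) = (2 - 2236*((1/17)*0)²) - 1*(-28) = (2 - 2236*0²) + 28 = (2 - 2236*0) + 28 = (2 + 0) + 28 = 2 + 28 = 30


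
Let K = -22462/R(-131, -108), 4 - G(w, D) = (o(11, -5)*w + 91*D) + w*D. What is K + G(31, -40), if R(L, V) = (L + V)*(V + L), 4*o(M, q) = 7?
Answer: 1103430751/228484 ≈ 4829.4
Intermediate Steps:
o(M, q) = 7/4 (o(M, q) = (¼)*7 = 7/4)
G(w, D) = 4 - 91*D - 7*w/4 - D*w (G(w, D) = 4 - ((7*w/4 + 91*D) + w*D) = 4 - ((91*D + 7*w/4) + D*w) = 4 - (91*D + 7*w/4 + D*w) = 4 + (-91*D - 7*w/4 - D*w) = 4 - 91*D - 7*w/4 - D*w)
R(L, V) = (L + V)² (R(L, V) = (L + V)*(L + V) = (L + V)²)
K = -22462/57121 (K = -22462/(-131 - 108)² = -22462/((-239)²) = -22462/57121 ≈ -0.39324)
K + G(31, -40) = -22462/57121 + (4 - 91*(-40) - 7/4*31 - 1*(-40)*31) = -22462/57121 + (4 + 3640 - 217/4 + 1240) = -22462/57121 + 19319/4 = 1103430751/228484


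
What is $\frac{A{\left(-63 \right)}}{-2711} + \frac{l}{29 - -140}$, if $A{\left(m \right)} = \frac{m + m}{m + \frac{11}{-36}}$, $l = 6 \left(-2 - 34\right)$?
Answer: $- \frac{1335294288}{1044144361} \approx -1.2788$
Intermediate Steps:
$l = -216$ ($l = 6 \left(-36\right) = -216$)
$A{\left(m \right)} = \frac{2 m}{- \frac{11}{36} + m}$ ($A{\left(m \right)} = \frac{2 m}{m + 11 \left(- \frac{1}{36}\right)} = \frac{2 m}{m - \frac{11}{36}} = \frac{2 m}{- \frac{11}{36} + m}$)
$\frac{A{\left(-63 \right)}}{-2711} + \frac{l}{29 - -140} = \frac{72 \left(-63\right) \frac{1}{-11 + 36 \left(-63\right)}}{-2711} - \frac{216}{29 - -140} = 72 \left(-63\right) \frac{1}{-11 - 2268} \left(- \frac{1}{2711}\right) - \frac{216}{29 + 140} = 72 \left(-63\right) \frac{1}{-2279} \left(- \frac{1}{2711}\right) - \frac{216}{169} = 72 \left(-63\right) \left(- \frac{1}{2279}\right) \left(- \frac{1}{2711}\right) - \frac{216}{169} = \frac{4536}{2279} \left(- \frac{1}{2711}\right) - \frac{216}{169} = - \frac{4536}{6178369} - \frac{216}{169} = - \frac{1335294288}{1044144361}$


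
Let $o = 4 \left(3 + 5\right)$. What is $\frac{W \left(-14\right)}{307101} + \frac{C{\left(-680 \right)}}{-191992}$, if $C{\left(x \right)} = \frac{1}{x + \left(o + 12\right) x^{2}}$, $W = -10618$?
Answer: $\frac{64515990075621131}{133283945511824960} \approx 0.48405$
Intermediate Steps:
$o = 32$ ($o = 4 \cdot 8 = 32$)
$C{\left(x \right)} = \frac{1}{x + 44 x^{2}}$ ($C{\left(x \right)} = \frac{1}{x + \left(32 + 12\right) x^{2}} = \frac{1}{x + 44 x^{2}}$)
$\frac{W \left(-14\right)}{307101} + \frac{C{\left(-680 \right)}}{-191992} = \frac{\left(-10618\right) \left(-14\right)}{307101} + \frac{\frac{1}{-680} \frac{1}{1 + 44 \left(-680\right)}}{-191992} = 148652 \cdot \frac{1}{307101} + - \frac{1}{680 \left(1 - 29920\right)} \left(- \frac{1}{191992}\right) = \frac{148652}{307101} + - \frac{1}{680 \left(-29919\right)} \left(- \frac{1}{191992}\right) = \frac{148652}{307101} + \left(- \frac{1}{680}\right) \left(- \frac{1}{29919}\right) \left(- \frac{1}{191992}\right) = \frac{148652}{307101} + \frac{1}{20344920} \left(- \frac{1}{191992}\right) = \frac{148652}{307101} - \frac{1}{3906061880640} = \frac{64515990075621131}{133283945511824960}$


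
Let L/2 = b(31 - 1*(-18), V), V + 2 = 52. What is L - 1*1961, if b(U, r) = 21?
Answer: -1919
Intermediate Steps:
V = 50 (V = -2 + 52 = 50)
L = 42 (L = 2*21 = 42)
L - 1*1961 = 42 - 1*1961 = 42 - 1961 = -1919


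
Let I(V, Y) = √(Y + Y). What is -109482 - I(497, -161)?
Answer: -109482 - I*√322 ≈ -1.0948e+5 - 17.944*I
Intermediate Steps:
I(V, Y) = √2*√Y (I(V, Y) = √(2*Y) = √2*√Y)
-109482 - I(497, -161) = -109482 - √2*√(-161) = -109482 - √2*I*√161 = -109482 - I*√322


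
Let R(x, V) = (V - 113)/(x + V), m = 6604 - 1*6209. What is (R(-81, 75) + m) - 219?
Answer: 547/3 ≈ 182.33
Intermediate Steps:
m = 395 (m = 6604 - 6209 = 395)
R(x, V) = (-113 + V)/(V + x)
(R(-81, 75) + m) - 219 = ((-113 + 75)/(75 - 81) + 395) - 219 = (-38/(-6) + 395) - 219 = (-⅙*(-38) + 395) - 219 = (19/3 + 395) - 219 = 1204/3 - 219 = 547/3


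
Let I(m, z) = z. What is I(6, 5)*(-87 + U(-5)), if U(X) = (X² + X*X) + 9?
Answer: -140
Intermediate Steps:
U(X) = 9 + 2*X² (U(X) = (X² + X²) + 9 = 2*X² + 9 = 9 + 2*X²)
I(6, 5)*(-87 + U(-5)) = 5*(-87 + (9 + 2*(-5)²)) = 5*(-87 + (9 + 2*25)) = 5*(-87 + (9 + 50)) = 5*(-87 + 59) = 5*(-28) = -140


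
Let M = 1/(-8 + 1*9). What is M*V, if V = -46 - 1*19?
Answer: -65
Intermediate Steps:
M = 1 (M = 1/(-8 + 9) = 1/1 = 1)
V = -65 (V = -46 - 19 = -65)
M*V = 1*(-65) = -65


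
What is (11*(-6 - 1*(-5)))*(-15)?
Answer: 165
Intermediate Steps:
(11*(-6 - 1*(-5)))*(-15) = (11*(-6 + 5))*(-15) = (11*(-1))*(-15) = -11*(-15) = 165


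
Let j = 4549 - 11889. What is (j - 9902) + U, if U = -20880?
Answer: -38122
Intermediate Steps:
j = -7340
(j - 9902) + U = (-7340 - 9902) - 20880 = -17242 - 20880 = -38122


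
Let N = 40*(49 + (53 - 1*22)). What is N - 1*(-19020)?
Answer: 22220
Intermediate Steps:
N = 3200 (N = 40*(49 + (53 - 22)) = 40*(49 + 31) = 40*80 = 3200)
N - 1*(-19020) = 3200 - 1*(-19020) = 3200 + 19020 = 22220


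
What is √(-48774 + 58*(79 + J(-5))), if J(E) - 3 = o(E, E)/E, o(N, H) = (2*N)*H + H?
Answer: 2*I*√11135 ≈ 211.04*I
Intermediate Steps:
o(N, H) = H + 2*H*N (o(N, H) = 2*H*N + H = H + 2*H*N)
J(E) = 4 + 2*E (J(E) = 3 + (E*(1 + 2*E))/E = 3 + (1 + 2*E) = 4 + 2*E)
√(-48774 + 58*(79 + J(-5))) = √(-48774 + 58*(79 + (4 + 2*(-5)))) = √(-48774 + 58*(79 + (4 - 10))) = √(-48774 + 58*(79 - 6)) = √(-48774 + 58*73) = √(-48774 + 4234) = √(-44540) = 2*I*√11135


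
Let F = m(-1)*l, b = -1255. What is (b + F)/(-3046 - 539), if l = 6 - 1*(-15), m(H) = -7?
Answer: 1402/3585 ≈ 0.39107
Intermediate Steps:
l = 21 (l = 6 + 15 = 21)
F = -147 (F = -7*21 = -147)
(b + F)/(-3046 - 539) = (-1255 - 147)/(-3046 - 539) = -1402/(-3585) = -1402*(-1/3585) = 1402/3585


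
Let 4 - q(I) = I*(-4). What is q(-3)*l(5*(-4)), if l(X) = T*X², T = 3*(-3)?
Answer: 28800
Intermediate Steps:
T = -9
l(X) = -9*X²
q(I) = 4 + 4*I (q(I) = 4 - I*(-4) = 4 - (-4)*I = 4 + 4*I)
q(-3)*l(5*(-4)) = (4 + 4*(-3))*(-9*(5*(-4))²) = (4 - 12)*(-9*(-20)²) = -(-72)*400 = -8*(-3600) = 28800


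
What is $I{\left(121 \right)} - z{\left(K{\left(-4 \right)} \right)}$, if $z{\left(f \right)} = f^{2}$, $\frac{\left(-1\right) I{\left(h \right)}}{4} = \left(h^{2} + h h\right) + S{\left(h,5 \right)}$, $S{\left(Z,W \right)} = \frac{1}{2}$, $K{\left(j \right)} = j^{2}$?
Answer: $-117386$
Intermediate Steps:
$S{\left(Z,W \right)} = \frac{1}{2}$
$I{\left(h \right)} = -2 - 8 h^{2}$ ($I{\left(h \right)} = - 4 \left(\left(h^{2} + h h\right) + \frac{1}{2}\right) = - 4 \left(\left(h^{2} + h^{2}\right) + \frac{1}{2}\right) = - 4 \left(2 h^{2} + \frac{1}{2}\right) = - 4 \left(\frac{1}{2} + 2 h^{2}\right) = -2 - 8 h^{2}$)
$I{\left(121 \right)} - z{\left(K{\left(-4 \right)} \right)} = \left(-2 - 8 \cdot 121^{2}\right) - \left(\left(-4\right)^{2}\right)^{2} = \left(-2 - 117128\right) - 16^{2} = \left(-2 - 117128\right) - 256 = -117130 - 256 = -117386$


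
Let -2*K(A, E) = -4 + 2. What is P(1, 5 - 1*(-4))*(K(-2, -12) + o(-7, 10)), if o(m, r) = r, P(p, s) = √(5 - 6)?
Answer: 11*I ≈ 11.0*I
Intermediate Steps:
K(A, E) = 1 (K(A, E) = -(-4 + 2)/2 = -½*(-2) = 1)
P(p, s) = I (P(p, s) = √(-1) = I)
P(1, 5 - 1*(-4))*(K(-2, -12) + o(-7, 10)) = I*(1 + 10) = I*11 = 11*I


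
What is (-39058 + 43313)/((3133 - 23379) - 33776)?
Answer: -4255/54022 ≈ -0.078764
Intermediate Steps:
(-39058 + 43313)/((3133 - 23379) - 33776) = 4255/(-20246 - 33776) = 4255/(-54022) = 4255*(-1/54022) = -4255/54022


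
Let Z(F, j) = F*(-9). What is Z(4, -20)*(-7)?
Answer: 252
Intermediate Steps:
Z(F, j) = -9*F
Z(4, -20)*(-7) = -9*4*(-7) = -36*(-7) = 252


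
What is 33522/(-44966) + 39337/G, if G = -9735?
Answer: -1047582106/218872005 ≈ -4.7863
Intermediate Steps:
33522/(-44966) + 39337/G = 33522/(-44966) + 39337/(-9735) = 33522*(-1/44966) + 39337*(-1/9735) = -16761/22483 - 39337/9735 = -1047582106/218872005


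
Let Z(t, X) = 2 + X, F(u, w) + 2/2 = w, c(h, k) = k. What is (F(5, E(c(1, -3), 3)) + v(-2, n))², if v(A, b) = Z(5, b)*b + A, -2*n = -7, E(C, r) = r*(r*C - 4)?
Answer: 8281/16 ≈ 517.56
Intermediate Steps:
E(C, r) = r*(-4 + C*r) (E(C, r) = r*(C*r - 4) = r*(-4 + C*r))
n = 7/2 (n = -½*(-7) = 7/2 ≈ 3.5000)
F(u, w) = -1 + w
v(A, b) = A + b*(2 + b) (v(A, b) = (2 + b)*b + A = b*(2 + b) + A = A + b*(2 + b))
(F(5, E(c(1, -3), 3)) + v(-2, n))² = ((-1 + 3*(-4 - 3*3)) + (-2 + 7*(2 + 7/2)/2))² = ((-1 + 3*(-4 - 9)) + (-2 + (7/2)*(11/2)))² = ((-1 + 3*(-13)) + (-2 + 77/4))² = ((-1 - 39) + 69/4)² = (-40 + 69/4)² = (-91/4)² = 8281/16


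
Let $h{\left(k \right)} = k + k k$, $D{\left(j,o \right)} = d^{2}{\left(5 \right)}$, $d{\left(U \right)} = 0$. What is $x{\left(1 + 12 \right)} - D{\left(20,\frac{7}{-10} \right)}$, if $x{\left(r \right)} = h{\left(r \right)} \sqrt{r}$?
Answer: $182 \sqrt{13} \approx 656.21$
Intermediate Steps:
$D{\left(j,o \right)} = 0$ ($D{\left(j,o \right)} = 0^{2} = 0$)
$h{\left(k \right)} = k + k^{2}$
$x{\left(r \right)} = r^{\frac{3}{2}} \left(1 + r\right)$ ($x{\left(r \right)} = r \left(1 + r\right) \sqrt{r} = r^{\frac{3}{2}} \left(1 + r\right)$)
$x{\left(1 + 12 \right)} - D{\left(20,\frac{7}{-10} \right)} = \left(1 + 12\right)^{\frac{3}{2}} \left(1 + \left(1 + 12\right)\right) - 0 = 13^{\frac{3}{2}} \left(1 + 13\right) + 0 = 13 \sqrt{13} \cdot 14 + 0 = 182 \sqrt{13} + 0 = 182 \sqrt{13}$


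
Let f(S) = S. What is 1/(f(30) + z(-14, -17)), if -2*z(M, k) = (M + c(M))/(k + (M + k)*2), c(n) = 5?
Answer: 158/4731 ≈ 0.033397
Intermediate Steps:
z(M, k) = -(5 + M)/(2*(2*M + 3*k)) (z(M, k) = -(M + 5)/(2*(k + (M + k)*2)) = -(5 + M)/(2*(k + (2*M + 2*k))) = -(5 + M)/(2*(2*M + 3*k)))
1/(f(30) + z(-14, -17)) = 1/(30 + (-5 - 1*(-14))/(2*(2*(-14) + 3*(-17)))) = 1/(30 + (-5 + 14)/(2*(-28 - 51))) = 1/(30 + (½)*9/(-79)) = 1/(30 + (½)*(-1/79)*9) = 1/(30 - 9/158) = 1/(4731/158) = 158/4731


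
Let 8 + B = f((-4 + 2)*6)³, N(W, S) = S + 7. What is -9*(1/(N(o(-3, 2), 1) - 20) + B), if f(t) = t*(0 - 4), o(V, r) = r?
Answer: -3981021/4 ≈ -9.9526e+5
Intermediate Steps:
N(W, S) = 7 + S
f(t) = -4*t (f(t) = t*(-4) = -4*t)
B = 110584 (B = -8 + (-4*(-4 + 2)*6)³ = -8 + (-(-8)*6)³ = -8 + (-4*(-12))³ = -8 + 48³ = -8 + 110592 = 110584)
-9*(1/(N(o(-3, 2), 1) - 20) + B) = -9*(1/((7 + 1) - 20) + 110584) = -9*(1/(8 - 20) + 110584) = -9*(1/(-12) + 110584) = -9*(-1/12 + 110584) = -9*1327007/12 = -3981021/4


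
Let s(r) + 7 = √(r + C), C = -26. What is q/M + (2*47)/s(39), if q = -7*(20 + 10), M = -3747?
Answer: -409661/22482 - 47*√13/18 ≈ -27.636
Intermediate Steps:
s(r) = -7 + √(-26 + r) (s(r) = -7 + √(r - 26) = -7 + √(-26 + r))
q = -210 (q = -7*30 = -210)
q/M + (2*47)/s(39) = -210/(-3747) + (2*47)/(-7 + √(-26 + 39)) = -210*(-1/3747) + 94/(-7 + √13) = 70/1249 + 94/(-7 + √13)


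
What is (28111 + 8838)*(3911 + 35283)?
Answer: 1448179106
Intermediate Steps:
(28111 + 8838)*(3911 + 35283) = 36949*39194 = 1448179106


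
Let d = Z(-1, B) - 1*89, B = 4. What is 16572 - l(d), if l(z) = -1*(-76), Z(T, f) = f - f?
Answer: 16496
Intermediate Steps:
Z(T, f) = 0
d = -89 (d = 0 - 1*89 = 0 - 89 = -89)
l(z) = 76
16572 - l(d) = 16572 - 1*76 = 16572 - 76 = 16496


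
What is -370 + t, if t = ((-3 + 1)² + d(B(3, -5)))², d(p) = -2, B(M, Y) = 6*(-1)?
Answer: -366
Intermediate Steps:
B(M, Y) = -6
t = 4 (t = ((-3 + 1)² - 2)² = ((-2)² - 2)² = (4 - 2)² = 2² = 4)
-370 + t = -370 + 4 = -366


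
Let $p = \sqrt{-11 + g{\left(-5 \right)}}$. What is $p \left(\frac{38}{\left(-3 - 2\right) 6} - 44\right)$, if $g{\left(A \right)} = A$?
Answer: $- \frac{2716 i}{15} \approx - 181.07 i$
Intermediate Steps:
$p = 4 i$ ($p = \sqrt{-11 - 5} = \sqrt{-16} = 4 i \approx 4.0 i$)
$p \left(\frac{38}{\left(-3 - 2\right) 6} - 44\right) = 4 i \left(\frac{38}{\left(-3 - 2\right) 6} - 44\right) = 4 i \left(\frac{38}{\left(-5\right) 6} - 44\right) = 4 i \left(\frac{38}{-30} - 44\right) = 4 i \left(38 \left(- \frac{1}{30}\right) - 44\right) = 4 i \left(- \frac{19}{15} - 44\right) = 4 i \left(- \frac{679}{15}\right) = - \frac{2716 i}{15}$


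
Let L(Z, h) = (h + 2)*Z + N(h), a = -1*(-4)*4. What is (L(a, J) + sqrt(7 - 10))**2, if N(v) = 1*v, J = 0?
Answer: (32 + I*sqrt(3))**2 ≈ 1021.0 + 110.85*I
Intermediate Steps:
N(v) = v
a = 16 (a = 4*4 = 16)
L(Z, h) = h + Z*(2 + h) (L(Z, h) = (h + 2)*Z + h = (2 + h)*Z + h = Z*(2 + h) + h = h + Z*(2 + h))
(L(a, J) + sqrt(7 - 10))**2 = ((0 + 2*16 + 16*0) + sqrt(7 - 10))**2 = ((0 + 32 + 0) + sqrt(-3))**2 = (32 + I*sqrt(3))**2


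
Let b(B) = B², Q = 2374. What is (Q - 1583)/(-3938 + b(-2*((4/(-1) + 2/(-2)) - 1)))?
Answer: -113/542 ≈ -0.20849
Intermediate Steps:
(Q - 1583)/(-3938 + b(-2*((4/(-1) + 2/(-2)) - 1))) = (2374 - 1583)/(-3938 + (-2*((4/(-1) + 2/(-2)) - 1))²) = 791/(-3938 + (-2*((4*(-1) + 2*(-½)) - 1))²) = 791/(-3938 + (-2*((-4 - 1) - 1))²) = 791/(-3938 + (-2*(-5 - 1))²) = 791/(-3938 + (-2*(-6))²) = 791/(-3938 + 12²) = 791/(-3938 + 144) = 791/(-3794) = 791*(-1/3794) = -113/542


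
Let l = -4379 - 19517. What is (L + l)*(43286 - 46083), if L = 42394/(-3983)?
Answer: 266330793114/3983 ≈ 6.6867e+7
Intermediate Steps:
l = -23896
L = -42394/3983 (L = 42394*(-1/3983) = -42394/3983 ≈ -10.644)
(L + l)*(43286 - 46083) = (-42394/3983 - 23896)*(43286 - 46083) = -95220162/3983*(-2797) = 266330793114/3983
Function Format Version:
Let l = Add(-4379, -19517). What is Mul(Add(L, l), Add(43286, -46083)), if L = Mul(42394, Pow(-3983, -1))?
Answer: Rational(266330793114, 3983) ≈ 6.6867e+7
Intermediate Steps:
l = -23896
L = Rational(-42394, 3983) (L = Mul(42394, Rational(-1, 3983)) = Rational(-42394, 3983) ≈ -10.644)
Mul(Add(L, l), Add(43286, -46083)) = Mul(Add(Rational(-42394, 3983), -23896), Add(43286, -46083)) = Mul(Rational(-95220162, 3983), -2797) = Rational(266330793114, 3983)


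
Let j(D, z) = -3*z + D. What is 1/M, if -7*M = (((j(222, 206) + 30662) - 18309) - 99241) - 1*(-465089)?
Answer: -7/377805 ≈ -1.8528e-5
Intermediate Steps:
j(D, z) = D - 3*z
M = -377805/7 (M = -(((((222 - 3*206) + 30662) - 18309) - 99241) - 1*(-465089))/7 = -(((((222 - 618) + 30662) - 18309) - 99241) + 465089)/7 = -((((-396 + 30662) - 18309) - 99241) + 465089)/7 = -(((30266 - 18309) - 99241) + 465089)/7 = -((11957 - 99241) + 465089)/7 = -(-87284 + 465089)/7 = -1/7*377805 = -377805/7 ≈ -53972.)
1/M = 1/(-377805/7) = -7/377805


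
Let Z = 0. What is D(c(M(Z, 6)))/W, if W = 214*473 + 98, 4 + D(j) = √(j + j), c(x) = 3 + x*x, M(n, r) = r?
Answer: -1/25330 + √78/101320 ≈ 4.7688e-5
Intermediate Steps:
c(x) = 3 + x²
D(j) = -4 + √2*√j (D(j) = -4 + √(j + j) = -4 + √(2*j) = -4 + √2*√j)
W = 101320 (W = 101222 + 98 = 101320)
D(c(M(Z, 6)))/W = (-4 + √2*√(3 + 6²))/101320 = (-4 + √2*√(3 + 36))*(1/101320) = (-4 + √2*√39)*(1/101320) = (-4 + √78)*(1/101320) = -1/25330 + √78/101320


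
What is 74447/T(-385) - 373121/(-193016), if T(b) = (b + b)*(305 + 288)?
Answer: 78000658829/44066517880 ≈ 1.7701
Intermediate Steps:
T(b) = 1186*b (T(b) = (2*b)*593 = 1186*b)
74447/T(-385) - 373121/(-193016) = 74447/((1186*(-385))) - 373121/(-193016) = 74447/(-456610) - 373121*(-1/193016) = 74447*(-1/456610) + 373121/193016 = -74447/456610 + 373121/193016 = 78000658829/44066517880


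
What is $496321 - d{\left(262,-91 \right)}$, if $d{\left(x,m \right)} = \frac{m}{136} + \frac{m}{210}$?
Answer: $\frac{1012497089}{2040} \approx 4.9632 \cdot 10^{5}$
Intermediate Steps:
$d{\left(x,m \right)} = \frac{173 m}{14280}$ ($d{\left(x,m \right)} = m \frac{1}{136} + m \frac{1}{210} = \frac{m}{136} + \frac{m}{210} = \frac{173 m}{14280}$)
$496321 - d{\left(262,-91 \right)} = 496321 - \frac{173}{14280} \left(-91\right) = 496321 - - \frac{2249}{2040} = 496321 + \frac{2249}{2040} = \frac{1012497089}{2040}$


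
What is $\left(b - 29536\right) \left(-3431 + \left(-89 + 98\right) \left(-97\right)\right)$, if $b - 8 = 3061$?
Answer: $113913968$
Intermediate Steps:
$b = 3069$ ($b = 8 + 3061 = 3069$)
$\left(b - 29536\right) \left(-3431 + \left(-89 + 98\right) \left(-97\right)\right) = \left(3069 - 29536\right) \left(-3431 + \left(-89 + 98\right) \left(-97\right)\right) = - 26467 \left(-3431 + 9 \left(-97\right)\right) = - 26467 \left(-3431 - 873\right) = \left(-26467\right) \left(-4304\right) = 113913968$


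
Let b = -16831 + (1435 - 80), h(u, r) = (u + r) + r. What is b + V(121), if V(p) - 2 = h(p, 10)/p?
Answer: -1872213/121 ≈ -15473.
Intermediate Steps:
h(u, r) = u + 2*r (h(u, r) = (r + u) + r = u + 2*r)
b = -15476 (b = -16831 + 1355 = -15476)
V(p) = 2 + (20 + p)/p (V(p) = 2 + (p + 2*10)/p = 2 + (p + 20)/p = 2 + (20 + p)/p)
b + V(121) = -15476 + (3 + 20/121) = -15476 + 383/121 = -1872213/121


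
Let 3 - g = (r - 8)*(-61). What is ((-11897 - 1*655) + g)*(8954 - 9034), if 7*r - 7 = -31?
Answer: 7417840/7 ≈ 1.0597e+6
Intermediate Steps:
r = -24/7 (r = 1 + (⅐)*(-31) = 1 - 31/7 = -24/7 ≈ -3.4286)
g = -4859/7 (g = 3 - (-24/7 - 8)*(-61) = 3 - (-80)*(-61)/7 = 3 - 1*4880/7 = 3 - 4880/7 = -4859/7 ≈ -694.14)
((-11897 - 1*655) + g)*(8954 - 9034) = ((-11897 - 1*655) - 4859/7)*(8954 - 9034) = ((-11897 - 655) - 4859/7)*(-80) = (-12552 - 4859/7)*(-80) = -92723/7*(-80) = 7417840/7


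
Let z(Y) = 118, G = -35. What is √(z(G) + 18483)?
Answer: √18601 ≈ 136.39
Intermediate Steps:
√(z(G) + 18483) = √(118 + 18483) = √18601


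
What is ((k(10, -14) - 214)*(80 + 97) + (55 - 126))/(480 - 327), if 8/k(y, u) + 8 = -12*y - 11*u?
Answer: -492629/1989 ≈ -247.68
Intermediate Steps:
k(y, u) = 8/(-8 - 12*y - 11*u) (k(y, u) = 8/(-8 + (-12*y - 11*u)) = 8/(-8 - 12*y - 11*u))
((k(10, -14) - 214)*(80 + 97) + (55 - 126))/(480 - 327) = ((-8/(8 + 11*(-14) + 12*10) - 214)*(80 + 97) + (55 - 126))/(480 - 327) = ((-8/(8 - 154 + 120) - 214)*177 - 71)/153 = ((-8/(-26) - 214)*177 - 71)*(1/153) = ((-8*(-1/26) - 214)*177 - 71)*(1/153) = ((4/13 - 214)*177 - 71)*(1/153) = (-2778/13*177 - 71)*(1/153) = (-491706/13 - 71)*(1/153) = -492629/13*1/153 = -492629/1989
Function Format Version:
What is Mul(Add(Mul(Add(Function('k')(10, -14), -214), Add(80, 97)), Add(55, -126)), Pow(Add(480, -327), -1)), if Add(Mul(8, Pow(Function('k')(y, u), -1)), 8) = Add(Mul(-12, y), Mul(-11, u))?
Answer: Rational(-492629, 1989) ≈ -247.68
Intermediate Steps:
Function('k')(y, u) = Mul(8, Pow(Add(-8, Mul(-12, y), Mul(-11, u)), -1)) (Function('k')(y, u) = Mul(8, Pow(Add(-8, Add(Mul(-12, y), Mul(-11, u))), -1)) = Mul(8, Pow(Add(-8, Mul(-12, y), Mul(-11, u)), -1)))
Mul(Add(Mul(Add(Function('k')(10, -14), -214), Add(80, 97)), Add(55, -126)), Pow(Add(480, -327), -1)) = Mul(Add(Mul(Add(Mul(-8, Pow(Add(8, Mul(11, -14), Mul(12, 10)), -1)), -214), Add(80, 97)), Add(55, -126)), Pow(Add(480, -327), -1)) = Mul(Add(Mul(Add(Mul(-8, Pow(Add(8, -154, 120), -1)), -214), 177), -71), Pow(153, -1)) = Mul(Add(Mul(Add(Mul(-8, Pow(-26, -1)), -214), 177), -71), Rational(1, 153)) = Mul(Add(Mul(Add(Mul(-8, Rational(-1, 26)), -214), 177), -71), Rational(1, 153)) = Mul(Add(Mul(Add(Rational(4, 13), -214), 177), -71), Rational(1, 153)) = Mul(Add(Mul(Rational(-2778, 13), 177), -71), Rational(1, 153)) = Mul(Add(Rational(-491706, 13), -71), Rational(1, 153)) = Mul(Rational(-492629, 13), Rational(1, 153)) = Rational(-492629, 1989)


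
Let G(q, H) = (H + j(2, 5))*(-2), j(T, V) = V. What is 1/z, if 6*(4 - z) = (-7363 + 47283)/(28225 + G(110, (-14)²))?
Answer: 83469/313916 ≈ 0.26590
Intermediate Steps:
G(q, H) = -10 - 2*H (G(q, H) = (H + 5)*(-2) = (5 + H)*(-2) = -10 - 2*H)
z = 313916/83469 (z = 4 - (-7363 + 47283)/(6*(28225 + (-10 - 2*(-14)²))) = 4 - 19960/(3*(28225 + (-10 - 2*196))) = 4 - 19960/(3*(28225 + (-10 - 392))) = 4 - 19960/(3*(28225 - 402)) = 4 - 19960/(3*27823) = 4 - ⅙*39920/27823 = 4 - 19960/83469 = 313916/83469 ≈ 3.7609)
1/z = 1/(313916/83469) = 83469/313916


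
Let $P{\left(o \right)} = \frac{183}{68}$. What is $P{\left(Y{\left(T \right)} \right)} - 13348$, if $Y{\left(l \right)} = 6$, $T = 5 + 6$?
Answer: $- \frac{907481}{68} \approx -13345.0$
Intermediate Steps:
$T = 11$
$P{\left(o \right)} = \frac{183}{68}$ ($P{\left(o \right)} = 183 \cdot \frac{1}{68} = \frac{183}{68}$)
$P{\left(Y{\left(T \right)} \right)} - 13348 = \frac{183}{68} - 13348 = - \frac{907481}{68}$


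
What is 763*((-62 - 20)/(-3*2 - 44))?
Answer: 31283/25 ≈ 1251.3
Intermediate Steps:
763*((-62 - 20)/(-3*2 - 44)) = 763*(-82/(-3*2 - 44)) = 763*(-82/(-6 - 44)) = 763*(-82/(-50)) = 763*(-82*(-1/50)) = 763*(41/25) = 31283/25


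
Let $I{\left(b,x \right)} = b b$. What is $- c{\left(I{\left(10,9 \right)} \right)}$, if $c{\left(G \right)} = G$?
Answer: $-100$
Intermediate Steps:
$I{\left(b,x \right)} = b^{2}$
$- c{\left(I{\left(10,9 \right)} \right)} = - 10^{2} = \left(-1\right) 100 = -100$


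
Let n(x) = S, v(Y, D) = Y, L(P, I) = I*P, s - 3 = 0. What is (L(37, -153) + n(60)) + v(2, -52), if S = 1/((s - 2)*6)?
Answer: -33953/6 ≈ -5658.8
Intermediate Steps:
s = 3 (s = 3 + 0 = 3)
S = ⅙ (S = 1/((3 - 2)*6) = 1/(1*6) = 1/6 = ⅙ ≈ 0.16667)
n(x) = ⅙
(L(37, -153) + n(60)) + v(2, -52) = (-153*37 + ⅙) + 2 = (-5661 + ⅙) + 2 = -33965/6 + 2 = -33953/6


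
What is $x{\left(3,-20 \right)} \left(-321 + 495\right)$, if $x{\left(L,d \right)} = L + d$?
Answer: $-2958$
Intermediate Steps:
$x{\left(3,-20 \right)} \left(-321 + 495\right) = \left(3 - 20\right) \left(-321 + 495\right) = \left(-17\right) 174 = -2958$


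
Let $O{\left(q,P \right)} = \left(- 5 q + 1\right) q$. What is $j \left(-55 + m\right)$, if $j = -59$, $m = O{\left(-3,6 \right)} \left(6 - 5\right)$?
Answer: $6077$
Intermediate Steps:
$O{\left(q,P \right)} = q \left(1 - 5 q\right)$ ($O{\left(q,P \right)} = \left(1 - 5 q\right) q = q \left(1 - 5 q\right)$)
$m = -48$ ($m = - 3 \left(1 - -15\right) \left(6 - 5\right) = - 3 \left(1 + 15\right) 1 = \left(-3\right) 16 \cdot 1 = \left(-48\right) 1 = -48$)
$j \left(-55 + m\right) = - 59 \left(-55 - 48\right) = \left(-59\right) \left(-103\right) = 6077$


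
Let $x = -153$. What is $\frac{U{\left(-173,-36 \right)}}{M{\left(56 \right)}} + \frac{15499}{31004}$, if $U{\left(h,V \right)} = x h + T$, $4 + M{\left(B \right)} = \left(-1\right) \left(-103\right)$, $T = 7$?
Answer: $\frac{822396305}{3069396} \approx 267.93$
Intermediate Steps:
$M{\left(B \right)} = 99$ ($M{\left(B \right)} = -4 - -103 = -4 + 103 = 99$)
$U{\left(h,V \right)} = 7 - 153 h$ ($U{\left(h,V \right)} = - 153 h + 7 = 7 - 153 h$)
$\frac{U{\left(-173,-36 \right)}}{M{\left(56 \right)}} + \frac{15499}{31004} = \frac{7 - -26469}{99} + \frac{15499}{31004} = \left(7 + 26469\right) \frac{1}{99} + 15499 \cdot \frac{1}{31004} = 26476 \cdot \frac{1}{99} + \frac{15499}{31004} = \frac{26476}{99} + \frac{15499}{31004} = \frac{822396305}{3069396}$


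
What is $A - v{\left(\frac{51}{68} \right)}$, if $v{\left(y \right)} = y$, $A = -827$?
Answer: $- \frac{3311}{4} \approx -827.75$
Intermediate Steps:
$A - v{\left(\frac{51}{68} \right)} = -827 - \frac{51}{68} = -827 - 51 \cdot \frac{1}{68} = -827 - \frac{3}{4} = - \frac{3311}{4}$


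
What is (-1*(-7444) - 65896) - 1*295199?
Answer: -353651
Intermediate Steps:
(-1*(-7444) - 65896) - 1*295199 = (7444 - 65896) - 295199 = -58452 - 295199 = -353651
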